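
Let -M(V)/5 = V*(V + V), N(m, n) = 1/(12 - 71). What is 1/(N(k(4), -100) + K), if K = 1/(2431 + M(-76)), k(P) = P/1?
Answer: -3264411/55388 ≈ -58.937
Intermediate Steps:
k(P) = P (k(P) = P*1 = P)
N(m, n) = -1/59 (N(m, n) = 1/(-59) = -1/59)
M(V) = -10*V**2 (M(V) = -5*V*(V + V) = -5*V*2*V = -10*V**2)
K = -1/55329 (K = 1/(2431 - 10*(-76)**2) = 1/(2431 - 10*5776) = 1/(2431 - 57760) = 1/(-55329) = -1/55329 ≈ -1.8074e-5)
1/(N(k(4), -100) + K) = 1/(-1/59 - 1/55329) = 1/(-55388/3264411) = -3264411/55388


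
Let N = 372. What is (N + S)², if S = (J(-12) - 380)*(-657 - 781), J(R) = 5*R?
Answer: 400805480464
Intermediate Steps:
S = 632720 (S = (5*(-12) - 380)*(-657 - 781) = (-60 - 380)*(-1438) = -440*(-1438) = 632720)
(N + S)² = (372 + 632720)² = 633092² = 400805480464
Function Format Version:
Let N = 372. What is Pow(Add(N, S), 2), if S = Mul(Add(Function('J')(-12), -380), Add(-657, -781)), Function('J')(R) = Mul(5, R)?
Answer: 400805480464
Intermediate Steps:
S = 632720 (S = Mul(Add(Mul(5, -12), -380), Add(-657, -781)) = Mul(Add(-60, -380), -1438) = Mul(-440, -1438) = 632720)
Pow(Add(N, S), 2) = Pow(Add(372, 632720), 2) = Pow(633092, 2) = 400805480464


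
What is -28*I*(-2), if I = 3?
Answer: 168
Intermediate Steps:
-28*I*(-2) = -28*3*(-2) = -4*21*(-2) = -84*(-2) = 168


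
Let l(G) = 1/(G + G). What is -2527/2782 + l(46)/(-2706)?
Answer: -314552243/346292232 ≈ -0.90834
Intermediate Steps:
l(G) = 1/(2*G)
-2527/2782 + l(46)/(-2706) = -2527/2782 + ((½)/46)/(-2706) = -2527*1/2782 + ((½)*(1/46))*(-1/2706) = -2527/2782 + (1/92)*(-1/2706) = -2527/2782 - 1/248952 = -314552243/346292232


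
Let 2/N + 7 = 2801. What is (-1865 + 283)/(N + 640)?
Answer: -2210054/894081 ≈ -2.4719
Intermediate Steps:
N = 1/1397 (N = 2/(-7 + 2801) = 2/2794 = 2*(1/2794) = 1/1397 ≈ 0.00071582)
(-1865 + 283)/(N + 640) = (-1865 + 283)/(1/1397 + 640) = -1582/894081/1397 = -1582*1397/894081 = -2210054/894081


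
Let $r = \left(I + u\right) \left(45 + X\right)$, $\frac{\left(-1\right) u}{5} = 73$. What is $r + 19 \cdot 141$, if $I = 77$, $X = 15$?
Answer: $-14601$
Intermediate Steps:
$u = -365$ ($u = \left(-5\right) 73 = -365$)
$r = -17280$ ($r = \left(77 - 365\right) \left(45 + 15\right) = \left(-288\right) 60 = -17280$)
$r + 19 \cdot 141 = -17280 + 19 \cdot 141 = -17280 + 2679 = -14601$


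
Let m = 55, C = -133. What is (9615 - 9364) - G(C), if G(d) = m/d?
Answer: 33438/133 ≈ 251.41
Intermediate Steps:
G(d) = 55/d
(9615 - 9364) - G(C) = (9615 - 9364) - 55/(-133) = 251 - 55*(-1)/133 = 251 - 1*(-55/133) = 251 + 55/133 = 33438/133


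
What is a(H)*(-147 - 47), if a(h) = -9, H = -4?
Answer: 1746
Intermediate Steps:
a(H)*(-147 - 47) = -9*(-147 - 47) = -9*(-194) = 1746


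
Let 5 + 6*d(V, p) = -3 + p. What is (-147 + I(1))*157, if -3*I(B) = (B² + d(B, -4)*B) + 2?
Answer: -69394/3 ≈ -23131.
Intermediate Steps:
d(V, p) = -4/3 + p/6 (d(V, p) = -⅚ + (-3 + p)/6 = -⅚ + (-½ + p/6) = -4/3 + p/6)
I(B) = -⅔ - B²/3 + 2*B/3 (I(B) = -((B² + (-4/3 + (⅙)*(-4))*B) + 2)/3 = -((B² + (-4/3 - ⅔)*B) + 2)/3 = -((B² - 2*B) + 2)/3 = -(2 + B² - 2*B)/3 = -⅔ - B²/3 + 2*B/3)
(-147 + I(1))*157 = (-147 + (-⅔ - ⅓*1² + (⅔)*1))*157 = (-147 + (-⅔ - ⅓*1 + ⅔))*157 = (-147 + (-⅔ - ⅓ + ⅔))*157 = (-147 - ⅓)*157 = -442/3*157 = -69394/3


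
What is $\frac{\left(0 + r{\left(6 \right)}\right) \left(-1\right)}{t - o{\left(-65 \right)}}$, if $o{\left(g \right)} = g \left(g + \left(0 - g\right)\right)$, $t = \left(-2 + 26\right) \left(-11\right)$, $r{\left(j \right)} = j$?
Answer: $\frac{1}{44} \approx 0.022727$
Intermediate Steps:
$t = -264$ ($t = 24 \left(-11\right) = -264$)
$o{\left(g \right)} = 0$ ($o{\left(g \right)} = g \left(g - g\right) = g 0 = 0$)
$\frac{\left(0 + r{\left(6 \right)}\right) \left(-1\right)}{t - o{\left(-65 \right)}} = \frac{\left(0 + 6\right) \left(-1\right)}{-264 - 0} = \frac{6 \left(-1\right)}{-264 + 0} = - \frac{6}{-264} = \left(-6\right) \left(- \frac{1}{264}\right) = \frac{1}{44}$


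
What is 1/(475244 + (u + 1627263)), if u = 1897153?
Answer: 1/3999660 ≈ 2.5002e-7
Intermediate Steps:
1/(475244 + (u + 1627263)) = 1/(475244 + (1897153 + 1627263)) = 1/(475244 + 3524416) = 1/3999660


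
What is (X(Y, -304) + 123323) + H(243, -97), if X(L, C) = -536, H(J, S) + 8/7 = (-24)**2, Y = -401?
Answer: 863533/7 ≈ 1.2336e+5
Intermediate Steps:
H(J, S) = 4024/7 (H(J, S) = -8/7 + (-24)**2 = -8/7 + 576 = 4024/7)
(X(Y, -304) + 123323) + H(243, -97) = (-536 + 123323) + 4024/7 = 122787 + 4024/7 = 863533/7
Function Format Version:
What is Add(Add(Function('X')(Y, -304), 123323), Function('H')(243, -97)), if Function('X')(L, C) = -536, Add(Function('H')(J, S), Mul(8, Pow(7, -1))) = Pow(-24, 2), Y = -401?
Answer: Rational(863533, 7) ≈ 1.2336e+5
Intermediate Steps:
Function('H')(J, S) = Rational(4024, 7) (Function('H')(J, S) = Add(Rational(-8, 7), Pow(-24, 2)) = Add(Rational(-8, 7), 576) = Rational(4024, 7))
Add(Add(Function('X')(Y, -304), 123323), Function('H')(243, -97)) = Add(Add(-536, 123323), Rational(4024, 7)) = Add(122787, Rational(4024, 7)) = Rational(863533, 7)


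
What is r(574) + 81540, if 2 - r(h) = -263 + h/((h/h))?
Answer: 81231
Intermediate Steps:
r(h) = 265 - h (r(h) = 2 - (-263 + h/((h/h))) = 2 - (-263 + h/1) = 2 - (-263 + h*1) = 2 - (-263 + h) = 2 + (263 - h) = 265 - h)
r(574) + 81540 = (265 - 1*574) + 81540 = (265 - 574) + 81540 = -309 + 81540 = 81231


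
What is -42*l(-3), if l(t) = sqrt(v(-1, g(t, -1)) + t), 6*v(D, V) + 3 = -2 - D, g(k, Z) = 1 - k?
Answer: -14*I*sqrt(33) ≈ -80.424*I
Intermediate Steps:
v(D, V) = -5/6 - D/6 (v(D, V) = -1/2 + (-2 - D)/6 = -1/2 + (-1/3 - D/6) = -5/6 - D/6)
l(t) = sqrt(-2/3 + t) (l(t) = sqrt((-5/6 - 1/6*(-1)) + t) = sqrt((-5/6 + 1/6) + t) = sqrt(-2/3 + t))
-42*l(-3) = -14*sqrt(-6 + 9*(-3)) = -14*sqrt(-6 - 27) = -14*sqrt(-33) = -14*I*sqrt(33)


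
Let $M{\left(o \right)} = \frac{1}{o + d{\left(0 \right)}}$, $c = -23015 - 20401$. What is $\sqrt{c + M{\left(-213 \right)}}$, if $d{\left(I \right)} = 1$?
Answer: $\frac{i \sqrt{487822229}}{106} \approx 208.36 i$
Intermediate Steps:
$c = -43416$ ($c = -23015 - 20401 = -43416$)
$M{\left(o \right)} = \frac{1}{1 + o}$ ($M{\left(o \right)} = \frac{1}{o + 1} = \frac{1}{1 + o}$)
$\sqrt{c + M{\left(-213 \right)}} = \sqrt{-43416 + \frac{1}{1 - 213}} = \sqrt{-43416 + \frac{1}{-212}} = \sqrt{-43416 - \frac{1}{212}} = \sqrt{- \frac{9204193}{212}} = \frac{i \sqrt{487822229}}{106}$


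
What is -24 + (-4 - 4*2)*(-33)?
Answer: 372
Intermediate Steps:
-24 + (-4 - 4*2)*(-33) = -24 + (-4 - 8)*(-33) = -24 - 12*(-33) = -24 + 396 = 372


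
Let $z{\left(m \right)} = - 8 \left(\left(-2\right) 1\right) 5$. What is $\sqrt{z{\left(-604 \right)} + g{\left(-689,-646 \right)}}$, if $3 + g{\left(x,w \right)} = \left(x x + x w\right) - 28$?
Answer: $2 \sqrt{229966} \approx 959.1$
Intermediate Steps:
$g{\left(x,w \right)} = -31 + x^{2} + w x$ ($g{\left(x,w \right)} = -3 - \left(28 - x w - x x\right) = -3 - \left(28 - x^{2} - w x\right) = -3 + \left(-28 + x^{2} + w x\right) = -31 + x^{2} + w x$)
$z{\left(m \right)} = 80$ ($z{\left(m \right)} = \left(-8\right) \left(-2\right) 5 = 16 \cdot 5 = 80$)
$\sqrt{z{\left(-604 \right)} + g{\left(-689,-646 \right)}} = \sqrt{80 - \left(-445063 - 474721\right)} = \sqrt{80 + \left(-31 + 474721 + 445094\right)} = \sqrt{80 + 919784} = \sqrt{919864} = 2 \sqrt{229966}$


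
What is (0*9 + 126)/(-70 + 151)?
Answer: 14/9 ≈ 1.5556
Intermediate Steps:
(0*9 + 126)/(-70 + 151) = (0 + 126)/81 = 126*(1/81) = 14/9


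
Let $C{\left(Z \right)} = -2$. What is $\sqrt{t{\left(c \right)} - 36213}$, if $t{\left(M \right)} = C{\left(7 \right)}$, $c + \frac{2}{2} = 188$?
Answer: $i \sqrt{36215} \approx 190.3 i$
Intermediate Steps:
$c = 187$ ($c = -1 + 188 = 187$)
$t{\left(M \right)} = -2$
$\sqrt{t{\left(c \right)} - 36213} = \sqrt{-2 - 36213} = \sqrt{-36215} = i \sqrt{36215}$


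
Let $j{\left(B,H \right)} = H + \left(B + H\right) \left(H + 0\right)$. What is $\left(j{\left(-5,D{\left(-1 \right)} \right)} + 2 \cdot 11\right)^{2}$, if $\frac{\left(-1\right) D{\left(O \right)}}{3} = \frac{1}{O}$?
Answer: $361$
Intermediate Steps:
$D{\left(O \right)} = - \frac{3}{O}$
$j{\left(B,H \right)} = H + H \left(B + H\right)$ ($j{\left(B,H \right)} = H + \left(B + H\right) H = H + H \left(B + H\right)$)
$\left(j{\left(-5,D{\left(-1 \right)} \right)} + 2 \cdot 11\right)^{2} = \left(- \frac{3}{-1} \left(1 - 5 - \frac{3}{-1}\right) + 2 \cdot 11\right)^{2} = \left(\left(-3\right) \left(-1\right) \left(1 - 5 - -3\right) + 22\right)^{2} = \left(3 \left(1 - 5 + 3\right) + 22\right)^{2} = \left(3 \left(-1\right) + 22\right)^{2} = \left(-3 + 22\right)^{2} = 19^{2} = 361$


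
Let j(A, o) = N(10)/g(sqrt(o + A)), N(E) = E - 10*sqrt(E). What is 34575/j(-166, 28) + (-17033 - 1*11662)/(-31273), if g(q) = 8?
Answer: -288250975/93819 - 9220*sqrt(10)/3 ≈ -12791.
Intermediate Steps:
j(A, o) = 5/4 - 5*sqrt(10)/4 (j(A, o) = (10 - 10*sqrt(10))/8 = (10 - 10*sqrt(10))*(1/8) = 5/4 - 5*sqrt(10)/4)
34575/j(-166, 28) + (-17033 - 1*11662)/(-31273) = 34575/(5/4 - 5*sqrt(10)/4) + (-17033 - 1*11662)/(-31273) = 34575/(5/4 - 5*sqrt(10)/4) + (-17033 - 11662)*(-1/31273) = 34575/(5/4 - 5*sqrt(10)/4) - 28695*(-1/31273) = 34575/(5/4 - 5*sqrt(10)/4) + 28695/31273 = 28695/31273 + 34575/(5/4 - 5*sqrt(10)/4)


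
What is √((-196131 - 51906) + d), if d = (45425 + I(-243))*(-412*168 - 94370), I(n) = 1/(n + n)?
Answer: 2*I*√1354325584011/27 ≈ 86204.0*I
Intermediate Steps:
I(n) = 1/(2*n)
d = -1805707172357/243 (d = (45425 + (½)/(-243))*(-412*168 - 94370) = (45425 + (½)*(-1/243))*(-69216 - 94370) = (45425 - 1/486)*(-163586) = (22076549/486)*(-163586) = -1805707172357/243 ≈ -7.4309e+9)
√((-196131 - 51906) + d) = √((-196131 - 51906) - 1805707172357/243) = √(-248037 - 1805707172357/243) = √(-1805767445348/243) = 2*I*√1354325584011/27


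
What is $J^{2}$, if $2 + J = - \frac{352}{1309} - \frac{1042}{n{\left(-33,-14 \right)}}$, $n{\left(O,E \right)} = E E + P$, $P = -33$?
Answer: $\frac{28226688064}{376243609} \approx 75.022$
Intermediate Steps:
$n{\left(O,E \right)} = -33 + E^{2}$ ($n{\left(O,E \right)} = E E - 33 = E^{2} - 33 = -33 + E^{2}$)
$J = - \frac{168008}{19397}$ ($J = -2 - \left(\frac{32}{119} + \frac{1042}{-33 + \left(-14\right)^{2}}\right) = -2 - \left(\frac{32}{119} + \frac{1042}{-33 + 196}\right) = -2 - \left(\frac{32}{119} + \frac{1042}{163}\right) = -2 - \frac{129214}{19397} = - \frac{168008}{19397} \approx -8.6615$)
$J^{2} = \left(- \frac{168008}{19397}\right)^{2} = \frac{28226688064}{376243609}$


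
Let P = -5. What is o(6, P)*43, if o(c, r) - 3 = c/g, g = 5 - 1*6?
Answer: -129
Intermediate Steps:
g = -1 (g = 5 - 6 = -1)
o(c, r) = 3 - c (o(c, r) = 3 + c/(-1) = 3 + c*(-1) = 3 - c)
o(6, P)*43 = (3 - 1*6)*43 = (3 - 6)*43 = -3*43 = -129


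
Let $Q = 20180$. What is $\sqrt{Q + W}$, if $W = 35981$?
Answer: $\sqrt{56161} \approx 236.98$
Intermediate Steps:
$\sqrt{Q + W} = \sqrt{20180 + 35981} = \sqrt{56161}$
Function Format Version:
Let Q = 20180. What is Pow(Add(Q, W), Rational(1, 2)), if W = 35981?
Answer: Pow(56161, Rational(1, 2)) ≈ 236.98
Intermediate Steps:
Pow(Add(Q, W), Rational(1, 2)) = Pow(Add(20180, 35981), Rational(1, 2)) = Pow(56161, Rational(1, 2))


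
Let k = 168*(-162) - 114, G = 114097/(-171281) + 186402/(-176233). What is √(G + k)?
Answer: I*√24903470410019366653752869/30185364473 ≈ 165.32*I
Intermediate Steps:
G = -52034777563/30185364473 (G = 114097*(-1/171281) + 186402*(-1/176233) = -114097/171281 - 186402/176233 = -52034777563/30185364473 ≈ -1.7238)
k = -27330 (k = -27216 - 114 = -27330)
√(G + k) = √(-52034777563/30185364473 - 27330) = √(-825018045824653/30185364473) = I*√24903470410019366653752869/30185364473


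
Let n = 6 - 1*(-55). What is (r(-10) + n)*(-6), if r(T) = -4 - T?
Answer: -402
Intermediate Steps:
n = 61 (n = 6 + 55 = 61)
(r(-10) + n)*(-6) = ((-4 - 1*(-10)) + 61)*(-6) = ((-4 + 10) + 61)*(-6) = (6 + 61)*(-6) = 67*(-6) = -402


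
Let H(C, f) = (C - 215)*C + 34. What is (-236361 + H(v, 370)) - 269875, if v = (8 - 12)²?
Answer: -509386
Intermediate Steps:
v = 16 (v = (-4)² = 16)
H(C, f) = 34 + C*(-215 + C) (H(C, f) = (-215 + C)*C + 34 = C*(-215 + C) + 34 = 34 + C*(-215 + C))
(-236361 + H(v, 370)) - 269875 = (-236361 + (34 + 16² - 215*16)) - 269875 = (-236361 + (34 + 256 - 3440)) - 269875 = (-236361 - 3150) - 269875 = -239511 - 269875 = -509386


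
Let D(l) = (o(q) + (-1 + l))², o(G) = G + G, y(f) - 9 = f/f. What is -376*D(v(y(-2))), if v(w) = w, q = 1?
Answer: -45496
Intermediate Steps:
y(f) = 10 (y(f) = 9 + f/f = 9 + 1 = 10)
o(G) = 2*G
D(l) = (1 + l)² (D(l) = (2*1 + (-1 + l))² = (2 + (-1 + l))² = (1 + l)²)
-376*D(v(y(-2))) = -376*(1 + 10)² = -376*11² = -376*121 = -45496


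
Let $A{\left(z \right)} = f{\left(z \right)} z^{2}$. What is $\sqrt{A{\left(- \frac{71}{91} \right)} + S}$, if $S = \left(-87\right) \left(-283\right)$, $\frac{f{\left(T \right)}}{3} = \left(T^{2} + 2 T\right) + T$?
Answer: $\frac{3 \sqrt{187574135635}}{8281} \approx 156.9$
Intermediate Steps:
$f{\left(T \right)} = 3 T^{2} + 9 T$ ($f{\left(T \right)} = 3 \left(\left(T^{2} + 2 T\right) + T\right) = 3 \left(T^{2} + 3 T\right) = 3 T^{2} + 9 T$)
$S = 24621$
$A{\left(z \right)} = 3 z^{3} \left(3 + z\right)$ ($A{\left(z \right)} = 3 z \left(3 + z\right) z^{2} = 3 z^{3} \left(3 + z\right)$)
$\sqrt{A{\left(- \frac{71}{91} \right)} + S} = \sqrt{3 \left(- \frac{71}{91}\right)^{3} \left(3 - \frac{71}{91}\right) + 24621} = \sqrt{3 \left(- \frac{357911}{753571}\right) \frac{202}{91} + 24621} = \sqrt{- \frac{216894066}{68574961} + 24621} = \sqrt{\frac{1688167220715}{68574961}} = \frac{3 \sqrt{187574135635}}{8281}$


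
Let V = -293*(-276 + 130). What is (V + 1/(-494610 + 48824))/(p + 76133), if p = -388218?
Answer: -19069833507/139123123810 ≈ -0.13707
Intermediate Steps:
V = 42778 (V = -293*(-146) = 42778)
(V + 1/(-494610 + 48824))/(p + 76133) = (42778 + 1/(-494610 + 48824))/(-388218 + 76133) = (42778 + 1/(-445786))/(-312085) = (42778 - 1/445786)*(-1/312085) = (19069833507/445786)*(-1/312085) = -19069833507/139123123810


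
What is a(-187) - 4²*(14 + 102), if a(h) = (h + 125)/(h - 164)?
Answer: -651394/351 ≈ -1855.8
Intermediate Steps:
a(h) = (125 + h)/(-164 + h)
a(-187) - 4²*(14 + 102) = (125 - 187)/(-164 - 187) - 4²*(14 + 102) = -62/(-351) - 16*116 = -1/351*(-62) - 1*1856 = 62/351 - 1856 = -651394/351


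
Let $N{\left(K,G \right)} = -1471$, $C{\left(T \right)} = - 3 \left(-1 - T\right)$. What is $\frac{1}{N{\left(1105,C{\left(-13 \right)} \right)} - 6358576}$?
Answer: $- \frac{1}{6360047} \approx -1.5723 \cdot 10^{-7}$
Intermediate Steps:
$C{\left(T \right)} = 3 + 3 T$
$\frac{1}{N{\left(1105,C{\left(-13 \right)} \right)} - 6358576} = \frac{1}{-1471 - 6358576} = \frac{1}{-6360047} = - \frac{1}{6360047}$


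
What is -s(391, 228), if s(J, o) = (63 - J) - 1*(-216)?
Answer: 112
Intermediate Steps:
s(J, o) = 279 - J (s(J, o) = (63 - J) + 216 = 279 - J)
-s(391, 228) = -(279 - 1*391) = -(279 - 391) = -1*(-112) = 112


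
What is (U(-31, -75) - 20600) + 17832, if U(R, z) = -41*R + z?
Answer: -1572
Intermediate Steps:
U(R, z) = z - 41*R
(U(-31, -75) - 20600) + 17832 = ((-75 - 41*(-31)) - 20600) + 17832 = ((-75 + 1271) - 20600) + 17832 = (1196 - 20600) + 17832 = -19404 + 17832 = -1572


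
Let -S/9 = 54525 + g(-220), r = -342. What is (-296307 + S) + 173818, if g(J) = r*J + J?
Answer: -1288394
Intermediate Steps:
g(J) = -341*J (g(J) = -342*J + J = -341*J)
S = -1165905 (S = -9*(54525 - 341*(-220)) = -9*(54525 + 75020) = -9*129545 = -1165905)
(-296307 + S) + 173818 = (-296307 - 1165905) + 173818 = -1462212 + 173818 = -1288394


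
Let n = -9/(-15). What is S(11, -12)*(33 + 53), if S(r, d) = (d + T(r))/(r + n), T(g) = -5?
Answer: -3655/29 ≈ -126.03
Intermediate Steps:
n = 3/5 (n = -9*(-1/15) = 3/5 ≈ 0.60000)
S(r, d) = (-5 + d)/(3/5 + r) (S(r, d) = (d - 5)/(r + 3/5) = (-5 + d)/(3/5 + r))
S(11, -12)*(33 + 53) = (5*(-5 - 12)/(3 + 5*11))*(33 + 53) = (5*(-17)/(3 + 55))*86 = (5*(-17)/58)*86 = (5*(1/58)*(-17))*86 = -85/58*86 = -3655/29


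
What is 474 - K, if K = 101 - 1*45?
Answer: 418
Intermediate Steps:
K = 56 (K = 101 - 45 = 56)
474 - K = 474 - 1*56 = 474 - 56 = 418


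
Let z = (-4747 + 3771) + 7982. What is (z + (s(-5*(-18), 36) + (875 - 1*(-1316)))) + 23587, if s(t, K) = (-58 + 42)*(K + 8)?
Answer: 32080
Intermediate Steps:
s(t, K) = -128 - 16*K (s(t, K) = -16*(8 + K) = -128 - 16*K)
z = 7006 (z = -976 + 7982 = 7006)
(z + (s(-5*(-18), 36) + (875 - 1*(-1316)))) + 23587 = (7006 + ((-128 - 16*36) + (875 - 1*(-1316)))) + 23587 = (7006 + ((-128 - 576) + (875 + 1316))) + 23587 = (7006 + (-704 + 2191)) + 23587 = (7006 + 1487) + 23587 = 8493 + 23587 = 32080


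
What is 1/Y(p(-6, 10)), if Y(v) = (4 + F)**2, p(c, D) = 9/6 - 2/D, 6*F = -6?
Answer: 1/9 ≈ 0.11111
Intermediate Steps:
F = -1 (F = (1/6)*(-6) = -1)
p(c, D) = 3/2 - 2/D (p(c, D) = 9*(1/6) - 2/D = 3/2 - 2/D)
Y(v) = 9 (Y(v) = (4 - 1)**2 = 3**2 = 9)
1/Y(p(-6, 10)) = 1/9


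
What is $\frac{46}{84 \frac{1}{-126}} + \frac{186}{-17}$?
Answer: $- \frac{1359}{17} \approx -79.941$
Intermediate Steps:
$\frac{46}{84 \frac{1}{-126}} + \frac{186}{-17} = \frac{46}{84 \left(- \frac{1}{126}\right)} + 186 \left(- \frac{1}{17}\right) = \frac{46}{- \frac{2}{3}} - \frac{186}{17} = 46 \left(- \frac{3}{2}\right) - \frac{186}{17} = -69 - \frac{186}{17} = - \frac{1359}{17}$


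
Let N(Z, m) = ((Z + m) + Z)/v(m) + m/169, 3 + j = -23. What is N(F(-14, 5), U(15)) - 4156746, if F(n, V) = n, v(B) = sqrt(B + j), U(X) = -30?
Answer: -702490104/169 + 29*I*sqrt(14)/14 ≈ -4.1567e+6 + 7.7506*I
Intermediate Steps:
j = -26 (j = -3 - 23 = -26)
v(B) = sqrt(-26 + B) (v(B) = sqrt(B - 26) = sqrt(-26 + B))
N(Z, m) = m/169 + (m + 2*Z)/sqrt(-26 + m) (N(Z, m) = ((Z + m) + Z)/(sqrt(-26 + m)) + m/169 = (m + 2*Z)/sqrt(-26 + m) + m*(1/169) = (m + 2*Z)/sqrt(-26 + m) + m/169 = m/169 + (m + 2*Z)/sqrt(-26 + m))
N(F(-14, 5), U(15)) - 4156746 = (-30 + 2*(-14) + (1/169)*(-30)*sqrt(-26 - 30))/sqrt(-26 - 30) - 4156746 = (-30 - 28 + (1/169)*(-30)*sqrt(-56))/sqrt(-56) - 4156746 = (-I*sqrt(14)/28)*(-30 - 28 + (1/169)*(-30)*(2*I*sqrt(14))) - 4156746 = (-I*sqrt(14)/28)*(-30 - 28 - 60*I*sqrt(14)/169) - 4156746 = (-I*sqrt(14)/28)*(-58 - 60*I*sqrt(14)/169) - 4156746 = -I*sqrt(14)*(-58 - 60*I*sqrt(14)/169)/28 - 4156746 = -4156746 - I*sqrt(14)*(-58 - 60*I*sqrt(14)/169)/28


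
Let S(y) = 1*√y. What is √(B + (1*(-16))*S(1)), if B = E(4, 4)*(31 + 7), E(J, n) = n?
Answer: 2*√34 ≈ 11.662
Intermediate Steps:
S(y) = √y
B = 152 (B = 4*(31 + 7) = 4*38 = 152)
√(B + (1*(-16))*S(1)) = √(152 + (1*(-16))*√1) = √(152 - 16*1) = √(152 - 16) = √136 = 2*√34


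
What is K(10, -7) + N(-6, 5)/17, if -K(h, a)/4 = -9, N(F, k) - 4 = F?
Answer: 610/17 ≈ 35.882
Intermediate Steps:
N(F, k) = 4 + F
K(h, a) = 36 (K(h, a) = -4*(-9) = 36)
K(10, -7) + N(-6, 5)/17 = 36 + (4 - 6)/17 = 36 - 2*1/17 = 36 - 2/17 = 610/17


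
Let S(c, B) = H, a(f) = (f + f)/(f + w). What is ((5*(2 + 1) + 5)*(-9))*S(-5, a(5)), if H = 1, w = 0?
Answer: -180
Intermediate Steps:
a(f) = 2 (a(f) = (f + f)/(f + 0) = (2*f)/f = 2)
S(c, B) = 1
((5*(2 + 1) + 5)*(-9))*S(-5, a(5)) = ((5*(2 + 1) + 5)*(-9))*1 = ((5*3 + 5)*(-9))*1 = ((15 + 5)*(-9))*1 = (20*(-9))*1 = -180*1 = -180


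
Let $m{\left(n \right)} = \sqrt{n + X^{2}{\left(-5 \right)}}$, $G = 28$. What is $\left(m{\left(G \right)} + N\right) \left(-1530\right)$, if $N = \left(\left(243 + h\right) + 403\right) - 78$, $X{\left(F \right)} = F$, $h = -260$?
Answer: $-471240 - 1530 \sqrt{53} \approx -4.8238 \cdot 10^{5}$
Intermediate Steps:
$m{\left(n \right)} = \sqrt{25 + n}$ ($m{\left(n \right)} = \sqrt{n + \left(-5\right)^{2}} = \sqrt{n + 25} = \sqrt{25 + n}$)
$N = 308$ ($N = \left(\left(243 - 260\right) + 403\right) - 78 = \left(-17 + 403\right) - 78 = 386 - 78 = 308$)
$\left(m{\left(G \right)} + N\right) \left(-1530\right) = \left(\sqrt{25 + 28} + 308\right) \left(-1530\right) = \left(\sqrt{53} + 308\right) \left(-1530\right) = \left(308 + \sqrt{53}\right) \left(-1530\right) = -471240 - 1530 \sqrt{53}$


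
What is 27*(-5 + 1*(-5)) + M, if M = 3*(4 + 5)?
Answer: -243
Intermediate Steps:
M = 27 (M = 3*9 = 27)
27*(-5 + 1*(-5)) + M = 27*(-5 + 1*(-5)) + 27 = 27*(-5 - 5) + 27 = 27*(-10) + 27 = -270 + 27 = -243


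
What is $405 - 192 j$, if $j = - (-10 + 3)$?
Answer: $-939$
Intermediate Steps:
$j = 7$ ($j = \left(-1\right) \left(-7\right) = 7$)
$405 - 192 j = 405 - 1344 = -939$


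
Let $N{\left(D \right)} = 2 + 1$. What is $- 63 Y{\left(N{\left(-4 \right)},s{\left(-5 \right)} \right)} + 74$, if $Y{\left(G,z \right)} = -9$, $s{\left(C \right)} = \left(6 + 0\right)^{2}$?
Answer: $641$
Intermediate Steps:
$N{\left(D \right)} = 3$
$s{\left(C \right)} = 36$ ($s{\left(C \right)} = 6^{2} = 36$)
$- 63 Y{\left(N{\left(-4 \right)},s{\left(-5 \right)} \right)} + 74 = \left(-63\right) \left(-9\right) + 74 = 567 + 74 = 641$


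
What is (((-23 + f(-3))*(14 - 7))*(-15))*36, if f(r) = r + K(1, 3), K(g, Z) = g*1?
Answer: 94500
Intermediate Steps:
K(g, Z) = g
f(r) = 1 + r (f(r) = r + 1 = 1 + r)
(((-23 + f(-3))*(14 - 7))*(-15))*36 = (((-23 + (1 - 3))*(14 - 7))*(-15))*36 = (((-23 - 2)*7)*(-15))*36 = (-25*7*(-15))*36 = -175*(-15)*36 = 2625*36 = 94500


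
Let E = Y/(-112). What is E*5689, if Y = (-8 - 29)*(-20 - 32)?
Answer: -2736409/28 ≈ -97729.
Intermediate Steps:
Y = 1924 (Y = -37*(-52) = 1924)
E = -481/28 (E = 1924/(-112) = 1924*(-1/112) = -481/28 ≈ -17.179)
E*5689 = -481/28*5689 = -2736409/28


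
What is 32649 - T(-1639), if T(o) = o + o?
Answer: 35927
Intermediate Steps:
T(o) = 2*o
32649 - T(-1639) = 32649 - 2*(-1639) = 32649 - 1*(-3278) = 32649 + 3278 = 35927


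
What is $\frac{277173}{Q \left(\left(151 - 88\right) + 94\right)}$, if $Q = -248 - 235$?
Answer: $- \frac{4017}{1099} \approx -3.6551$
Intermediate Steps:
$Q = -483$
$\frac{277173}{Q \left(\left(151 - 88\right) + 94\right)} = \frac{277173}{\left(-483\right) \left(\left(151 - 88\right) + 94\right)} = \frac{277173}{\left(-483\right) \left(63 + 94\right)} = \frac{277173}{\left(-483\right) 157} = \frac{277173}{-75831} = 277173 \left(- \frac{1}{75831}\right) = - \frac{4017}{1099}$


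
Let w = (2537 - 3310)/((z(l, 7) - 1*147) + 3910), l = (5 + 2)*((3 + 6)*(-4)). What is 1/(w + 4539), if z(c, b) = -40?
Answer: 3723/16897924 ≈ 0.00022032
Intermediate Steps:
l = -252 (l = 7*(9*(-4)) = 7*(-36) = -252)
w = -773/3723 (w = (2537 - 3310)/((-40 - 1*147) + 3910) = -773/((-40 - 147) + 3910) = -773/(-187 + 3910) = -773/3723 ≈ -0.20763)
1/(w + 4539) = 1/(-773/3723 + 4539) = 1/(16897924/3723) = 3723/16897924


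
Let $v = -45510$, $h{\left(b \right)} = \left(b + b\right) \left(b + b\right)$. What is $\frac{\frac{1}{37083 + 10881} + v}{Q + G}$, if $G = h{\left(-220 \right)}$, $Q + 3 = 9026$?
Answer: $- \frac{2182841639}{9718609572} \approx -0.2246$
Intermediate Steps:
$Q = 9023$ ($Q = -3 + 9026 = 9023$)
$h{\left(b \right)} = 4 b^{2}$ ($h{\left(b \right)} = 2 b 2 b = 4 b^{2}$)
$G = 193600$ ($G = 4 \left(-220\right)^{2} = 4 \cdot 48400 = 193600$)
$\frac{\frac{1}{37083 + 10881} + v}{Q + G} = \frac{\frac{1}{37083 + 10881} - 45510}{9023 + 193600} = \frac{\frac{1}{47964} - 45510}{202623} = \left(\frac{1}{47964} - 45510\right) \frac{1}{202623} = \left(- \frac{2182841639}{47964}\right) \frac{1}{202623} = - \frac{2182841639}{9718609572}$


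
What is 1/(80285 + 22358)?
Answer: 1/102643 ≈ 9.7425e-6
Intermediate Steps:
1/(80285 + 22358) = 1/102643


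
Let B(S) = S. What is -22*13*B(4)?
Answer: -1144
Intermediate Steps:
-22*13*B(4) = -22*13*4 = -286*4 = -1*1144 = -1144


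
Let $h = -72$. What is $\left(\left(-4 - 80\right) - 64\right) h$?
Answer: $10656$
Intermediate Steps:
$\left(\left(-4 - 80\right) - 64\right) h = \left(\left(-4 - 80\right) - 64\right) \left(-72\right) = \left(-84 - 64\right) \left(-72\right) = \left(-148\right) \left(-72\right) = 10656$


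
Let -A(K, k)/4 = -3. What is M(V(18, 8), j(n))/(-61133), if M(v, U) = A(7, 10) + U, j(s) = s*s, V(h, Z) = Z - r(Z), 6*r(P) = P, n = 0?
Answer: -12/61133 ≈ -0.00019629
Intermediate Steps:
A(K, k) = 12 (A(K, k) = -4*(-3) = 12)
r(P) = P/6
V(h, Z) = 5*Z/6 (V(h, Z) = Z - Z/6 = 5*Z/6)
j(s) = s**2
M(v, U) = 12 + U
M(V(18, 8), j(n))/(-61133) = (12 + 0**2)/(-61133) = (12 + 0)*(-1/61133) = 12*(-1/61133) = -12/61133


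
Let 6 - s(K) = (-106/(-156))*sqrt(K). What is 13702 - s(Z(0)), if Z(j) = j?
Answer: 13696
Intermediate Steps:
s(K) = 6 - 53*sqrt(K)/78 (s(K) = 6 - (-106/(-156))*sqrt(K) = 6 - (-106*(-1/156))*sqrt(K) = 6 - 53*sqrt(K)/78)
13702 - s(Z(0)) = 13702 - (6 - 53*sqrt(0)/78) = 13702 - (6 - 53/78*0) = 13702 - (6 + 0) = 13702 - 1*6 = 13702 - 6 = 13696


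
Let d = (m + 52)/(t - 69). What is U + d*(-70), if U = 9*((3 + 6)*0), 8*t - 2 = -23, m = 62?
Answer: 21280/191 ≈ 111.41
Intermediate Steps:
t = -21/8 (t = 1/4 + (1/8)*(-23) = 1/4 - 23/8 = -21/8 ≈ -2.6250)
d = -304/191 (d = (62 + 52)/(-21/8 - 69) = 114/(-573/8) = 114*(-8/573) = -304/191 ≈ -1.5916)
U = 0 (U = 9*(9*0) = 9*0 = 0)
U + d*(-70) = 0 - 304/191*(-70) = 0 + 21280/191 = 21280/191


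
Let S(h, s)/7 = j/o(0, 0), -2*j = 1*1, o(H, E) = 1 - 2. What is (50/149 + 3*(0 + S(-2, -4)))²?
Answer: 10426441/88804 ≈ 117.41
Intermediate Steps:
o(H, E) = -1
j = -½ (j = -1/2 = -½*1 = -½ ≈ -0.50000)
S(h, s) = 7/2 (S(h, s) = 7*(-½/(-1)) = 7*(-½*(-1)) = 7*(½) = 7/2)
(50/149 + 3*(0 + S(-2, -4)))² = (50/149 + 3*(0 + 7/2))² = (50*(1/149) + 3*(7/2))² = (50/149 + 21/2)² = (3229/298)² = 10426441/88804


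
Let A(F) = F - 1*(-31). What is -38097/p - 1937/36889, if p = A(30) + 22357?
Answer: -1448783899/826977602 ≈ -1.7519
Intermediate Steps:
A(F) = 31 + F (A(F) = F + 31 = 31 + F)
p = 22418 (p = (31 + 30) + 22357 = 61 + 22357 = 22418)
-38097/p - 1937/36889 = -38097/22418 - 1937/36889 = -1448783899/826977602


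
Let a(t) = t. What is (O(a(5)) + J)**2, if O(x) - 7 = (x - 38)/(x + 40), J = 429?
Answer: 42627841/225 ≈ 1.8946e+5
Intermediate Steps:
O(x) = 7 + (-38 + x)/(40 + x) (O(x) = 7 + (x - 38)/(x + 40) = 7 + (-38 + x)/(40 + x))
(O(a(5)) + J)**2 = (2*(121 + 4*5)/(40 + 5) + 429)**2 = (2*(121 + 20)/45 + 429)**2 = (2*(1/45)*141 + 429)**2 = (94/15 + 429)**2 = (6529/15)**2 = 42627841/225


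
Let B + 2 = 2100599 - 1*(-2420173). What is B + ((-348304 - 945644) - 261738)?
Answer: 2965084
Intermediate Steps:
B = 4520770 (B = -2 + (2100599 - 1*(-2420173)) = -2 + (2100599 + 2420173) = -2 + 4520772 = 4520770)
B + ((-348304 - 945644) - 261738) = 4520770 + ((-348304 - 945644) - 261738) = 4520770 + (-1293948 - 261738) = 4520770 - 1555686 = 2965084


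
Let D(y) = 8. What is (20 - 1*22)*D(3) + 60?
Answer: 44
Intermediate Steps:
(20 - 1*22)*D(3) + 60 = (20 - 1*22)*8 + 60 = (20 - 22)*8 + 60 = -2*8 + 60 = -16 + 60 = 44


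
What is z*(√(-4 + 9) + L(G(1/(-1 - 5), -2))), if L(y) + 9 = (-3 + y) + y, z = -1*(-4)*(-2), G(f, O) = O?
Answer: 128 - 8*√5 ≈ 110.11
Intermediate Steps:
z = -8 (z = 4*(-2) = -8)
L(y) = -12 + 2*y (L(y) = -9 + ((-3 + y) + y) = -9 + (-3 + 2*y) = -12 + 2*y)
z*(√(-4 + 9) + L(G(1/(-1 - 5), -2))) = -8*(√(-4 + 9) + (-12 + 2*(-2))) = -8*(√5 + (-12 - 4)) = -8*(√5 - 16) = -8*(-16 + √5) = 128 - 8*√5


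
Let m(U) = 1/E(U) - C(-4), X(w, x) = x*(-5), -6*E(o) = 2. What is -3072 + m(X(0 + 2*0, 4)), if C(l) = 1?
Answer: -3076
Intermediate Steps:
E(o) = -⅓ (E(o) = -⅙*2 = -⅓)
X(w, x) = -5*x
m(U) = -4 (m(U) = 1/(-⅓) - 1*1 = -3 - 1 = -4)
-3072 + m(X(0 + 2*0, 4)) = -3072 - 4 = -3076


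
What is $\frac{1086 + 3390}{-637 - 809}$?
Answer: $- \frac{746}{241} \approx -3.0954$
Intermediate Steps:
$\frac{1086 + 3390}{-637 - 809} = \frac{4476}{-1446} = 4476 \left(- \frac{1}{1446}\right) = - \frac{746}{241}$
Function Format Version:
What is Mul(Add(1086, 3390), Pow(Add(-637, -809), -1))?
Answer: Rational(-746, 241) ≈ -3.0954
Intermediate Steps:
Mul(Add(1086, 3390), Pow(Add(-637, -809), -1)) = Mul(4476, Pow(-1446, -1)) = Mul(4476, Rational(-1, 1446)) = Rational(-746, 241)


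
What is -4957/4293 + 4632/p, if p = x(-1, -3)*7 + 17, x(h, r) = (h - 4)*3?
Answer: -2540174/47223 ≈ -53.791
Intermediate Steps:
x(h, r) = -12 + 3*h (x(h, r) = (-4 + h)*3 = -12 + 3*h)
p = -88 (p = (-12 + 3*(-1))*7 + 17 = (-12 - 3)*7 + 17 = -15*7 + 17 = -105 + 17 = -88)
-4957/4293 + 4632/p = -4957/4293 + 4632/(-88) = -4957*1/4293 + 4632*(-1/88) = -4957/4293 - 579/11 = -2540174/47223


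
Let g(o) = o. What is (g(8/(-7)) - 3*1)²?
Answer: 841/49 ≈ 17.163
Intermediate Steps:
(g(8/(-7)) - 3*1)² = (8/(-7) - 3*1)² = (8*(-⅐) - 3)² = (-8/7 - 3)² = (-29/7)² = 841/49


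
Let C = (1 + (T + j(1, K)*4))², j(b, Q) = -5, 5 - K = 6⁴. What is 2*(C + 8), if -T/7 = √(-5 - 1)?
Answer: 150 + 532*I*√6 ≈ 150.0 + 1303.1*I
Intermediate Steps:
K = -1291 (K = 5 - 1*6⁴ = 5 - 1*1296 = 5 - 1296 = -1291)
T = -7*I*√6 (T = -7*√(-5 - 1) = -7*I*√6 ≈ -17.146*I)
C = (-19 - 7*I*√6)² (C = (1 + (-7*I*√6 - 5*4))² = (1 + (-7*I*√6 - 20))² = (1 + (-20 - 7*I*√6))² = (-19 - 7*I*√6)² ≈ 67.0 + 651.56*I)
2*(C + 8) = 2*((67 + 266*I*√6) + 8) = 2*(75 + 266*I*√6) = 150 + 532*I*√6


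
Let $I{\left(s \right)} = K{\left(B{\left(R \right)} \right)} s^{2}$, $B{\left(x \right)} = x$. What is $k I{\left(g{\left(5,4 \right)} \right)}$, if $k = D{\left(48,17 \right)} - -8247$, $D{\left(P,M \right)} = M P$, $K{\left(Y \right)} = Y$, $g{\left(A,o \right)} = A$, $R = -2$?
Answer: $-453150$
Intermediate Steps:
$I{\left(s \right)} = - 2 s^{2}$
$k = 9063$ ($k = 17 \cdot 48 - -8247 = 816 + 8247 = 9063$)
$k I{\left(g{\left(5,4 \right)} \right)} = 9063 \left(- 2 \cdot 5^{2}\right) = 9063 \left(\left(-2\right) 25\right) = 9063 \left(-50\right) = -453150$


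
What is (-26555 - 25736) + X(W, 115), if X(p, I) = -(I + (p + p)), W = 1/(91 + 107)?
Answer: -5188195/99 ≈ -52406.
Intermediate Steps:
W = 1/198 ≈ 0.0050505
X(p, I) = -I - 2*p (X(p, I) = -(I + 2*p) = -I - 2*p)
(-26555 - 25736) + X(W, 115) = (-26555 - 25736) + (-1*115 - 2*1/198) = -52291 + (-115 - 1/99) = -52291 - 11386/99 = -5188195/99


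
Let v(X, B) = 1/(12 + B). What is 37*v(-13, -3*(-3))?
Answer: 37/21 ≈ 1.7619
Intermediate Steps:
37*v(-13, -3*(-3)) = 37/(12 - 3*(-3)) = 37/(12 + 9) = 37/21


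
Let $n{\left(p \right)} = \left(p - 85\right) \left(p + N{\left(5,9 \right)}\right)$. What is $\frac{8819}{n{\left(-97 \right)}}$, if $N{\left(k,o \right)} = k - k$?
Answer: $\frac{8819}{17654} \approx 0.49955$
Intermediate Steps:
$N{\left(k,o \right)} = 0$
$n{\left(p \right)} = p \left(-85 + p\right)$ ($n{\left(p \right)} = \left(p - 85\right) \left(p + 0\right) = \left(-85 + p\right) p = p \left(-85 + p\right)$)
$\frac{8819}{n{\left(-97 \right)}} = \frac{8819}{\left(-97\right) \left(-85 - 97\right)} = \frac{8819}{\left(-97\right) \left(-182\right)} = \frac{8819}{17654}$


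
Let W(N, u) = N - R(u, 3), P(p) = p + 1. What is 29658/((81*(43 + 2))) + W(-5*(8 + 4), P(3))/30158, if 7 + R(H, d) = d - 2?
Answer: 149038189/18320985 ≈ 8.1348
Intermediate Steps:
R(H, d) = -9 + d (R(H, d) = -7 + (d - 2) = -7 + (-2 + d) = -9 + d)
P(p) = 1 + p
W(N, u) = 6 + N (W(N, u) = N - (-9 + 3) = N - 1*(-6) = N + 6 = 6 + N)
29658/((81*(43 + 2))) + W(-5*(8 + 4), P(3))/30158 = 29658/((81*(43 + 2))) + (6 - 5*(8 + 4))/30158 = 29658/((81*45)) + (6 - 5*12)*(1/30158) = 29658/3645 + (6 - 60)*(1/30158) = 29658*(1/3645) - 54*1/30158 = 9886/1215 - 27/15079 = 149038189/18320985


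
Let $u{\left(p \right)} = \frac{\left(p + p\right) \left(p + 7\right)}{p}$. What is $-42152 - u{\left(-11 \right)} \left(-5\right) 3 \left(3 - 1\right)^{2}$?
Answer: $-42632$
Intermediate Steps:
$u{\left(p \right)} = 14 + 2 p$ ($u{\left(p \right)} = \frac{2 p \left(7 + p\right)}{p} = 14 + 2 p$)
$-42152 - u{\left(-11 \right)} \left(-5\right) 3 \left(3 - 1\right)^{2} = -42152 - \left(14 + 2 \left(-11\right)\right) \left(-5\right) 3 \left(3 - 1\right)^{2} = -42152 - \left(14 - 22\right) \left(- 15 \cdot 2^{2}\right) = -42152 - - 8 \left(\left(-15\right) 4\right) = -42152 - \left(-8\right) \left(-60\right) = -42152 - 480 = -42632$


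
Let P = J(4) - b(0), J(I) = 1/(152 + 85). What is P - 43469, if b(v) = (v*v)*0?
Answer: -10302152/237 ≈ -43469.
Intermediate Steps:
b(v) = 0 (b(v) = v**2*0 = 0)
J(I) = 1/237
P = 1/237 (P = 1/237 - 1*0 = 1/237 + 0 = 1/237 ≈ 0.0042194)
P - 43469 = 1/237 - 43469 = -10302152/237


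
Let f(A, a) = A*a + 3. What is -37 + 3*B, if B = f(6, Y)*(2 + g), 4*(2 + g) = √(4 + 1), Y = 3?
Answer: -37 + 63*√5/4 ≈ -1.7819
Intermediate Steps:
f(A, a) = 3 + A*a
g = -2 + √5/4 (g = -2 + √(4 + 1)/4 = -2 + √5/4 ≈ -1.4410)
B = 21*√5/4 (B = (3 + 6*3)*(2 + (-2 + √5/4)) = (3 + 18)*(√5/4) = 21*(√5/4) = 21*√5/4 ≈ 11.739)
-37 + 3*B = -37 + 3*(21*√5/4) = -37 + 63*√5/4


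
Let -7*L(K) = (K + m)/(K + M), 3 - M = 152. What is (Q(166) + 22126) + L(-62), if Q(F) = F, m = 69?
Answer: 4703613/211 ≈ 22292.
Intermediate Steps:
M = -149 (M = 3 - 1*152 = 3 - 152 = -149)
L(K) = -(69 + K)/(7*(-149 + K)) (L(K) = -(K + 69)/(7*(K - 149)) = -(69 + K)/(7*(-149 + K)))
(Q(166) + 22126) + L(-62) = (166 + 22126) + (-69 - 1*(-62))/(7*(-149 - 62)) = 22292 + (⅐)*(-69 + 62)/(-211) = 22292 + (⅐)*(-1/211)*(-7) = 22292 + 1/211 = 4703613/211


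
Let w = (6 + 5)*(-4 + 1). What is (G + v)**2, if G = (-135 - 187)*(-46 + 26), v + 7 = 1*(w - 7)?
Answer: 40870449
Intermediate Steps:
w = -33 (w = 11*(-3) = -33)
v = -47 (v = -7 + 1*(-33 - 7) = -7 + 1*(-40) = -7 - 40 = -47)
G = 6440 (G = -322*(-20) = 6440)
(G + v)**2 = (6440 - 47)**2 = 6393**2 = 40870449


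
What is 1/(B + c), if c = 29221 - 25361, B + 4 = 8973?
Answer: 1/12829 ≈ 7.7948e-5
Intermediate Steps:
B = 8969 (B = -4 + 8973 = 8969)
c = 3860
1/(B + c) = 1/(8969 + 3860) = 1/12829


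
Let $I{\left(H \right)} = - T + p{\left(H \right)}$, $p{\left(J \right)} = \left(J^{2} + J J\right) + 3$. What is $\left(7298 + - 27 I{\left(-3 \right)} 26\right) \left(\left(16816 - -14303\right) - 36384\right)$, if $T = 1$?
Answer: $35496630$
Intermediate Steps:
$p{\left(J \right)} = 3 + 2 J^{2}$ ($p{\left(J \right)} = \left(J^{2} + J^{2}\right) + 3 = 2 J^{2} + 3 = 3 + 2 J^{2}$)
$I{\left(H \right)} = 2 + 2 H^{2}$ ($I{\left(H \right)} = \left(-1\right) 1 + \left(3 + 2 H^{2}\right) = -1 + \left(3 + 2 H^{2}\right) = 2 + 2 H^{2}$)
$\left(7298 + - 27 I{\left(-3 \right)} 26\right) \left(\left(16816 - -14303\right) - 36384\right) = \left(7298 + - 27 \left(2 + 2 \left(-3\right)^{2}\right) 26\right) \left(\left(16816 - -14303\right) - 36384\right) = \left(7298 + - 27 \left(2 + 2 \cdot 9\right) 26\right) \left(\left(16816 + 14303\right) - 36384\right) = \left(7298 + - 27 \left(2 + 18\right) 26\right) \left(31119 - 36384\right) = \left(7298 + \left(-27\right) 20 \cdot 26\right) \left(-5265\right) = \left(7298 - 14040\right) \left(-5265\right) = \left(-6742\right) \left(-5265\right) = 35496630$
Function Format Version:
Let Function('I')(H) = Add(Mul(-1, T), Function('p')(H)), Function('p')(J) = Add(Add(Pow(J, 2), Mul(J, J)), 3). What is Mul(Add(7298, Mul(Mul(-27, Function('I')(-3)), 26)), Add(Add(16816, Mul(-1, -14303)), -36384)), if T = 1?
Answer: 35496630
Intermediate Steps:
Function('p')(J) = Add(3, Mul(2, Pow(J, 2))) (Function('p')(J) = Add(Add(Pow(J, 2), Pow(J, 2)), 3) = Add(Mul(2, Pow(J, 2)), 3) = Add(3, Mul(2, Pow(J, 2))))
Function('I')(H) = Add(2, Mul(2, Pow(H, 2))) (Function('I')(H) = Add(Mul(-1, 1), Add(3, Mul(2, Pow(H, 2)))) = Add(-1, Add(3, Mul(2, Pow(H, 2)))) = Add(2, Mul(2, Pow(H, 2))))
Mul(Add(7298, Mul(Mul(-27, Function('I')(-3)), 26)), Add(Add(16816, Mul(-1, -14303)), -36384)) = Mul(Add(7298, Mul(Mul(-27, Add(2, Mul(2, Pow(-3, 2)))), 26)), Add(Add(16816, Mul(-1, -14303)), -36384)) = Mul(Add(7298, Mul(Mul(-27, Add(2, Mul(2, 9))), 26)), Add(Add(16816, 14303), -36384)) = Mul(Add(7298, Mul(Mul(-27, Add(2, 18)), 26)), Add(31119, -36384)) = Mul(Add(7298, Mul(Mul(-27, 20), 26)), -5265) = Mul(Add(7298, Mul(-540, 26)), -5265) = Mul(Add(7298, -14040), -5265) = Mul(-6742, -5265) = 35496630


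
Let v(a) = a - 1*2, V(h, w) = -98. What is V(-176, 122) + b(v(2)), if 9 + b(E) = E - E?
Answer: -107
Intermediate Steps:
v(a) = -2 + a (v(a) = a - 2 = -2 + a)
b(E) = -9 (b(E) = -9 + (E - E) = -9 + 0 = -9)
V(-176, 122) + b(v(2)) = -98 - 9 = -107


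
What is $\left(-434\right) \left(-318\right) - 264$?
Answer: $137748$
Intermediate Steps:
$\left(-434\right) \left(-318\right) - 264 = 138012 - 264 = 137748$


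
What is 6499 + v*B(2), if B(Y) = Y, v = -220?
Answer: 6059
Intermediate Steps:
6499 + v*B(2) = 6499 - 220*2 = 6499 - 440 = 6059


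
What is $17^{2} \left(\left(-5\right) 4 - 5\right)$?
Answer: $-7225$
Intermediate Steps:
$17^{2} \left(\left(-5\right) 4 - 5\right) = 289 \left(-20 - 5\right) = 289 \left(-25\right) = -7225$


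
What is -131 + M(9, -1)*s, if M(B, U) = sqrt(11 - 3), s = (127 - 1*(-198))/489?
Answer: -131 + 650*sqrt(2)/489 ≈ -129.12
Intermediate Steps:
s = 325/489 (s = (127 + 198)*(1/489) = 325*(1/489) = 325/489 ≈ 0.66462)
M(B, U) = 2*sqrt(2) (M(B, U) = sqrt(8) = 2*sqrt(2))
-131 + M(9, -1)*s = -131 + (2*sqrt(2))*(325/489) = -131 + 650*sqrt(2)/489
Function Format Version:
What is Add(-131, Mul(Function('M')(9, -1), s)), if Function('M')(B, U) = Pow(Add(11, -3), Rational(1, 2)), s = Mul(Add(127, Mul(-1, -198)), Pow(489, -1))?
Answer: Add(-131, Mul(Rational(650, 489), Pow(2, Rational(1, 2)))) ≈ -129.12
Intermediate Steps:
s = Rational(325, 489) (s = Mul(Add(127, 198), Rational(1, 489)) = Mul(325, Rational(1, 489)) = Rational(325, 489) ≈ 0.66462)
Function('M')(B, U) = Mul(2, Pow(2, Rational(1, 2))) (Function('M')(B, U) = Pow(8, Rational(1, 2)) = Mul(2, Pow(2, Rational(1, 2))))
Add(-131, Mul(Function('M')(9, -1), s)) = Add(-131, Mul(Mul(2, Pow(2, Rational(1, 2))), Rational(325, 489))) = Add(-131, Mul(Rational(650, 489), Pow(2, Rational(1, 2))))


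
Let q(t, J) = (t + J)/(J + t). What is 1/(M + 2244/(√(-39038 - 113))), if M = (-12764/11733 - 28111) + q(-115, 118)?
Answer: -4456149333093003/125267225860988922310 + 31800219759*I*√799/62633612930494461155 ≈ -3.5573e-5 + 1.4351e-8*I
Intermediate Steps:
q(t, J) = 1 (q(t, J) = (J + t)/(J + t) = 1)
M = -329827394/11733 (M = (-12764/11733 - 28111) + 1 = -329839127/11733 + 1 = -329827394/11733 ≈ -28111.)
1/(M + 2244/(√(-39038 - 113))) = 1/(-329827394/11733 + 2244/(√(-39038 - 113))) = 1/(-329827394/11733 + 2244/(√(-39151))) = 1/(-329827394/11733 + 2244/((7*I*√799))) = 1/(-329827394/11733 + 2244*(-I*√799/5593)) = 1/(-329827394/11733 - 132*I*√799/329)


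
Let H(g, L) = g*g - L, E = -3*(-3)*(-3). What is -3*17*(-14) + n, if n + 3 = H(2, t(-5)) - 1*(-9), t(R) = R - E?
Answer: 702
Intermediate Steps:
E = -27 (E = 9*(-3) = -27)
t(R) = 27 + R (t(R) = R - 1*(-27) = R + 27 = 27 + R)
H(g, L) = g² - L
n = -12 (n = -3 + ((2² - (27 - 5)) - 1*(-9)) = -3 + ((4 - 1*22) + 9) = -3 + ((4 - 22) + 9) = -3 + (-18 + 9) = -3 - 9 = -12)
-3*17*(-14) + n = -3*17*(-14) - 12 = -51*(-14) - 12 = 714 - 12 = 702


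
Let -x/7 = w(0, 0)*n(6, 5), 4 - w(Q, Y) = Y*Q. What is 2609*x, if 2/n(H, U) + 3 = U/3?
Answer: 109578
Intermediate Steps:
w(Q, Y) = 4 - Q*Y (w(Q, Y) = 4 - Y*Q = 4 - Q*Y)
n(H, U) = 2/(-3 + U/3)
x = 42 (x = -7*(4 - 1*0*0)*6/(-9 + 5) = -7*(4 + 0)*6/(-4) = -28*6*(-¼) = -28*(-3)/2 = -7*(-6) = 42)
2609*x = 2609*42 = 109578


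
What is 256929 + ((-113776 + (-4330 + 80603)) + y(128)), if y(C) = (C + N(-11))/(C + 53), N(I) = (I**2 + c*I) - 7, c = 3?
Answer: 39716315/181 ≈ 2.1943e+5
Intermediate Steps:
N(I) = -7 + I**2 + 3*I (N(I) = (I**2 + 3*I) - 7 = -7 + I**2 + 3*I)
y(C) = (81 + C)/(53 + C) (y(C) = (C + (-7 + (-11)**2 + 3*(-11)))/(C + 53) = (C + (-7 + 121 - 33))/(53 + C) = (C + 81)/(53 + C) = (81 + C)/(53 + C))
256929 + ((-113776 + (-4330 + 80603)) + y(128)) = 256929 + ((-113776 + (-4330 + 80603)) + (81 + 128)/(53 + 128)) = 256929 + ((-113776 + 76273) + 209/181) = 256929 + (-37503 + (1/181)*209) = 256929 + (-37503 + 209/181) = 256929 - 6787834/181 = 39716315/181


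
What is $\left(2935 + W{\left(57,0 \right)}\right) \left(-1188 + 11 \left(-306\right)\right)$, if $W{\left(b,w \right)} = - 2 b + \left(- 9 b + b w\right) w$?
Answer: $-12846834$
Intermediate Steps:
$W{\left(b,w \right)} = - 2 b + w \left(- 9 b + b w\right)$
$\left(2935 + W{\left(57,0 \right)}\right) \left(-1188 + 11 \left(-306\right)\right) = \left(2935 + 57 \left(-2 + 0^{2} - 0\right)\right) \left(-1188 + 11 \left(-306\right)\right) = \left(2935 + 57 \left(-2 + 0 + 0\right)\right) \left(-1188 - 3366\right) = \left(2935 + 57 \left(-2\right)\right) \left(-4554\right) = \left(2935 - 114\right) \left(-4554\right) = 2821 \left(-4554\right) = -12846834$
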